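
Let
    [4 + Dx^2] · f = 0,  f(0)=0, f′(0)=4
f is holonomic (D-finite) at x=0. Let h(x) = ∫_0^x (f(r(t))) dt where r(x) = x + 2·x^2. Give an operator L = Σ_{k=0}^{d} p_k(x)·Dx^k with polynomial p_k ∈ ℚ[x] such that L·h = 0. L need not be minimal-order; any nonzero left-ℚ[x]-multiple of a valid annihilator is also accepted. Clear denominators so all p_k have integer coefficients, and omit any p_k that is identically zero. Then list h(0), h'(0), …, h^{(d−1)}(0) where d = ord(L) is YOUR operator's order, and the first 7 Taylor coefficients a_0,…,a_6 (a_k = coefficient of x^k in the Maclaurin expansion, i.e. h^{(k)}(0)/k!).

L = (4 + 48·x + 192·x^2 + 256·x^3)·Dx - 4·Dx^2 + (1 + 4·x)·Dx^3  (order 3).
h: a_k = 0, 0, 2, 8/3, -2/3, -16/5, -236/45, …
ICs: h(0) = 0, h′(0) = 0, h′′(0) = 4.

f: a_k = 0, 4, 0, -8/3, 0, 8/15, 0, …
Substitute x→r, Dx→(1/r')Dx; clear ⇒ L₀.
h=∫h₀ ⇒ L = L₀·Dx.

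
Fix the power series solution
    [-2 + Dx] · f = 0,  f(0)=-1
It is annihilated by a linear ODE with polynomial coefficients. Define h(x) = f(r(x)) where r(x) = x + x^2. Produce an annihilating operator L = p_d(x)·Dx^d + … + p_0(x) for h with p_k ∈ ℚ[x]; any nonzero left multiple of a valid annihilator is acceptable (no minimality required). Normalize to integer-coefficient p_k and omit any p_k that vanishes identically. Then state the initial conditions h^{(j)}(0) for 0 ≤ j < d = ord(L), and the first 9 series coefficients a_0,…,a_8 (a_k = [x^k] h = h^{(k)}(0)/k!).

L = (-2 - 4·x) + Dx  (order 1).
h: a_k = -1, -2, -4, -16/3, -20/3, -104/15, -304/45, -1856/315, -1528/315, …
ICs: h(0) = -1.

f: a_k = -1, -2, -2, -4/3, -2/3, -4/15, -4/45, -8/315, -2/315, …
Substitute x→r, Dx→(1/r')Dx; clear ⇒ L₀.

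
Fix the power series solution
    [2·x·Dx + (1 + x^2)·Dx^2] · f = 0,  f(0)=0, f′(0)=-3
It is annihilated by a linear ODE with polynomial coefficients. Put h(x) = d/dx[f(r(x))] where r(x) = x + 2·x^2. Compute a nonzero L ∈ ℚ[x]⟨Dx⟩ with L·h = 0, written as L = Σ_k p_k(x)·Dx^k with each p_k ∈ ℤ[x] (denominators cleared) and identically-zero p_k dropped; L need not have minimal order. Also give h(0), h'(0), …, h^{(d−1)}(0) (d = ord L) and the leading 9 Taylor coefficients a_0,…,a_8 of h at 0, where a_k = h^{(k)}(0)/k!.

f: a_k = 0, -3, 0, 1, 0, -3/5, 0, 3/7, 0, …
L₀ from L_f via x↦r, Dx↦r'^{-1}Dx.
h=h₀': d/dx-closure on L₀ ⇒ L.
L = (-4 + 2·x + 16·x^2 + 48·x^3 + 48·x^4) + (1 + 4·x + x^2 + 8·x^3 + 20·x^4 + 16·x^5)·Dx  (order 1).
h: a_k = -3, -12, 3, 24, 57, 12, -165, -336, -111, …
ICs: h(0) = -3.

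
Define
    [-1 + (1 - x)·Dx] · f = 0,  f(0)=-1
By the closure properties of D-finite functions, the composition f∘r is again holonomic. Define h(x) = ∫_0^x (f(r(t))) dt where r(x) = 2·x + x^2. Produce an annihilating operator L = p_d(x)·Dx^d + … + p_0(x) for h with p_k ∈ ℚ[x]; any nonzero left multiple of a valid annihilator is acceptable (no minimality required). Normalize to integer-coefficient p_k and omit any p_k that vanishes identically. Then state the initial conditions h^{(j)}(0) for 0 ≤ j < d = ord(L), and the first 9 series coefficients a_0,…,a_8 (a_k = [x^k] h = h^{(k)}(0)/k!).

L = (2 + 2·x)·Dx + (-1 + 2·x + x^2)·Dx^2  (order 2).
h: a_k = 0, -1, -1, -5/3, -3, -29/5, -35/3, -169/7, -51, …
ICs: h(0) = 0, h′(0) = -1.

f: a_k = -1, -1, -1, -1, -1, -1, -1, -1, -1, …
Substitute x→r, Dx→(1/r')Dx; clear ⇒ L₀.
h=∫₀ˣh₀: take L = L₀·Dx.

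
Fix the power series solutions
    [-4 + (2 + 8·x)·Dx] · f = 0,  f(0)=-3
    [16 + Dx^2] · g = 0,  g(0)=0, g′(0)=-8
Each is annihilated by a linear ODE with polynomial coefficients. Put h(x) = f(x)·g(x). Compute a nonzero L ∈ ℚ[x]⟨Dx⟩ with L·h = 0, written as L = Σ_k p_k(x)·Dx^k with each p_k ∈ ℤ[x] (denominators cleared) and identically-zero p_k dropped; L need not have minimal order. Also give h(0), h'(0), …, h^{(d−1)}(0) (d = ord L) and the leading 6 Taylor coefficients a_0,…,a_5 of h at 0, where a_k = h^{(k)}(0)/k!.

f: a_k = -3, -6, 6, -12, 30, -84, …
g: a_k = 0, -8, 0, 64/3, 0, -256/15, …
f·g: L₀ = L_f ⊗_s L_g, ord ≤ 1·2.
L = (28 + 128·x + 256·x^2) + (-4 - 16·x)·Dx + (1 + 8·x + 16·x^2)·Dx^2  (order 2).
h: a_k = 0, 24, 48, -112, -32, -304/5, …
ICs: h(0) = 0, h′(0) = 24.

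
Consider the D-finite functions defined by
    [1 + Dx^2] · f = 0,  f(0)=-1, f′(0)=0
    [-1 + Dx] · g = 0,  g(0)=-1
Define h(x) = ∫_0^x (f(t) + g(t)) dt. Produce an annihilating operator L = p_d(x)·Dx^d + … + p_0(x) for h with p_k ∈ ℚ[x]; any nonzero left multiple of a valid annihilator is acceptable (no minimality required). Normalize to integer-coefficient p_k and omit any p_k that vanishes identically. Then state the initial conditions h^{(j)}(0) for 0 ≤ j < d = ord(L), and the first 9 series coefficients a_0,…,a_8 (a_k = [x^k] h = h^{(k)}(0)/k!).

L = -Dx + Dx^2 - Dx^3 + Dx^4  (order 4).
h: a_k = 0, -2, -1/2, 0, -1/24, -1/60, -1/720, 0, -1/40320, …
ICs: h(0) = 0, h′(0) = -2, h′′(0) = -1, h′′′(0) = 0.

f: a_k = -1, 0, 1/2, 0, -1/24, 0, 1/720, 0, -1/40320, …
g: a_k = -1, -1, -1/2, -1/6, -1/24, -1/120, -1/720, -1/5040, -1/40320, …
Weyl lclm of L_f,L_g ⇒ L₀ (ord ≤ 3).
∫: right-multiply L₀ by Dx.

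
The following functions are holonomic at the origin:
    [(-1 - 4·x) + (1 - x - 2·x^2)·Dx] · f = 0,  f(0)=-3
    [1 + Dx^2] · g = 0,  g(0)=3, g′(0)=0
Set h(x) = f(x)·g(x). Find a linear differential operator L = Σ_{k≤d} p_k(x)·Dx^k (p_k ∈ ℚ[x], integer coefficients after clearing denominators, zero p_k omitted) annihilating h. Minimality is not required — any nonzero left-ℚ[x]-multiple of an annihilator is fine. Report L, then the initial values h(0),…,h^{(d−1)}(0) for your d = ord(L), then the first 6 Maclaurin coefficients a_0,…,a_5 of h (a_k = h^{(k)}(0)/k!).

L = (3 + x + 2·x^2) + (2 + 8·x)·Dx + (-1 + x + 2·x^2)·Dx^2  (order 2).
h: a_k = -9, -9, -45/2, -81/2, -687/8, -1335/8, …
ICs: h(0) = -9, h′(0) = -9.

f: a_k = -3, -3, -9, -15, -33, -63, …
g: a_k = 3, 0, -3/2, 0, 1/8, 0, …
L₀ := L_f ⊗_s L_g (sym. prod.), ord ≤ 2.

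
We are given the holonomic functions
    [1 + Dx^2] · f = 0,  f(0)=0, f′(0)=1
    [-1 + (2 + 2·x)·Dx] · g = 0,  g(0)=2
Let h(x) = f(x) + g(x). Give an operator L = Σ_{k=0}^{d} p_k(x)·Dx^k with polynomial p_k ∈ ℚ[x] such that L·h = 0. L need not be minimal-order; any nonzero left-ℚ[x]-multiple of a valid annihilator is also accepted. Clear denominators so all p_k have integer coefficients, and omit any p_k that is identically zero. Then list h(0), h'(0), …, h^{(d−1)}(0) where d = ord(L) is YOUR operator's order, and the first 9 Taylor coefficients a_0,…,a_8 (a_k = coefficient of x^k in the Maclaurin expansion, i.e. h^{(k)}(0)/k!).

L = (-7 - 8·x - 4·x^2) + (6 + 22·x + 24·x^2 + 8·x^3)·Dx + (-7 - 8·x - 4·x^2)·Dx^2 + (6 + 22·x + 24·x^2 + 8·x^3)·Dx^3  (order 3).
h: a_k = 2, 2, -1/4, -1/24, -5/64, 121/1920, -21/512, 10331/322560, -429/16384, …
ICs: h(0) = 2, h′(0) = 2, h′′(0) = -1/2.

f: a_k = 0, 1, 0, -1/6, 0, 1/120, 0, -1/5040, 0, …
g: a_k = 2, 1, -1/4, 1/8, -5/64, 7/128, -21/512, 33/1024, -429/16384, …
f+g: L₀ = lclm(L_f,L_g), ord ≤ 2+1.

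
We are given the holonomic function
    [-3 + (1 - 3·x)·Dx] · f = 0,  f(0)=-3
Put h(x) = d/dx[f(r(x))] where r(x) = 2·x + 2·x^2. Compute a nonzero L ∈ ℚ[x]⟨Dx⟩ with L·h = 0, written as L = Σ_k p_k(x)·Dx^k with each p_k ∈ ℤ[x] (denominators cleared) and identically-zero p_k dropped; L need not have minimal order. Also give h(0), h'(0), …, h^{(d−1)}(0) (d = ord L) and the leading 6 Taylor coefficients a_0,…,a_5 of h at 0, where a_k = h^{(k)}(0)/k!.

L = (14 + 36·x + 36·x^2) + (-1 + 4·x + 18·x^2 + 12·x^3)·Dx  (order 1).
h: a_k = -18, -252, -2592, -23760, -204120, -1683504, …
ICs: h(0) = -18.

f: a_k = -3, -9, -27, -81, -243, -729, …
h₀=f(r): pull back L_f along r ⇒ L₀.
h=h₀': d/dx-closure on L₀ ⇒ L.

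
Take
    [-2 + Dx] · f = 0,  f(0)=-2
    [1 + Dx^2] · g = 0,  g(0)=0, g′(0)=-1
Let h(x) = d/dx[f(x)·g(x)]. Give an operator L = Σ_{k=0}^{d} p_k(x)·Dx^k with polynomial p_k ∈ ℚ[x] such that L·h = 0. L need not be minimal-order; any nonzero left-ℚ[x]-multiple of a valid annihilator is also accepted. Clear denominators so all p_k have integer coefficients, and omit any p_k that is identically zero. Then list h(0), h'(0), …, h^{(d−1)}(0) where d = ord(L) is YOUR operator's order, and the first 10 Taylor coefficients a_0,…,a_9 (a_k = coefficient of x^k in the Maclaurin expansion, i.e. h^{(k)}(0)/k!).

L = 5 - 4·Dx + Dx^2  (order 2).
h: a_k = 2, 8, 11, 8, 41/12, 11/15, -29/360, -2/15, -1199/20160, -779/45360, …
ICs: h(0) = 2, h′(0) = 8.

f: a_k = -2, -4, -4, -8/3, -4/3, -8/15, -8/45, -16/315, -4/315, -8/2835, …
g: a_k = 0, -1, 0, 1/6, 0, -1/120, 0, 1/5040, 0, -1/362880, …
Sym-product of L_f,L_g gives L₀ (≤ ord 2).
h=h₀': d/dx-closure on L₀ ⇒ L.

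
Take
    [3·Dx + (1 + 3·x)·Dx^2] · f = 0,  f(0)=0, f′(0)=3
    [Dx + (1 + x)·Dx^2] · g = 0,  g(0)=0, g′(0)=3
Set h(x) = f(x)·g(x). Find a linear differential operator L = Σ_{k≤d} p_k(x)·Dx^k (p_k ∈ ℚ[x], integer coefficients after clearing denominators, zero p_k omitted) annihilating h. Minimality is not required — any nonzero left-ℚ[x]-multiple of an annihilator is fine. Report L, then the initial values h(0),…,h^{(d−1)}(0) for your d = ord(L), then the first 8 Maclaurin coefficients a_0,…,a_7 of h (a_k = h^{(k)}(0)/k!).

L = (30 + 72·x + 54·x^2)·Dx + (76 + 354·x + 540·x^2 + 270·x^3)·Dx^2 + (29 + 200·x + 486·x^2 + 504·x^3 + 189·x^4)·Dx^3 + (2 + 19·x + 68·x^2 + 114·x^3 + 90·x^4 + 27·x^5)·Dx^4  (order 4).
h: a_k = 0, 0, 9, -18, 147/4, -81, 3807/20, -2343/5, …
ICs: h(0) = 0, h′(0) = 0, h′′(0) = 18, h′′′(0) = -108.

f: a_k = 0, 3, -9/2, 9, -81/4, 243/5, -243/2, 2187/7, …
g: a_k = 0, 3, -3/2, 1, -3/4, 3/5, -1/2, 3/7, …
Product ⇒ symmetric product L₀, ord ≤ 4.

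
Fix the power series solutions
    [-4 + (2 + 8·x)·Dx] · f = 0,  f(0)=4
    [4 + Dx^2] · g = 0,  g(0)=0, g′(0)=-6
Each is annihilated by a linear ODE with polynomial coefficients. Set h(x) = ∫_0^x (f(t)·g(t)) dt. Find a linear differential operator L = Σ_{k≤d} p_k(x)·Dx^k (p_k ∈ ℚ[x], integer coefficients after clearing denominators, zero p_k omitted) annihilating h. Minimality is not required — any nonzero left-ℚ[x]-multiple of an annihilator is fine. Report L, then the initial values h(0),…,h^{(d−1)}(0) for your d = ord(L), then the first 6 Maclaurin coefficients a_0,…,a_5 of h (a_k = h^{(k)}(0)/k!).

f: a_k = 4, 8, -8, 16, -40, 112, …
g: a_k = 0, -6, 0, 4, 0, -4/5, …
Sym-product of L_f,L_g gives L₀ (≤ ord 2).
h=∫h₀ ⇒ L = L₀·Dx.
L = (16 + 32·x + 64·x^2)·Dx + (-4 - 16·x)·Dx^2 + (1 + 8·x + 16·x^2)·Dx^3  (order 3).
h: a_k = 0, 0, -12, -16, 16, -64/5, …
ICs: h(0) = 0, h′(0) = 0, h′′(0) = -24.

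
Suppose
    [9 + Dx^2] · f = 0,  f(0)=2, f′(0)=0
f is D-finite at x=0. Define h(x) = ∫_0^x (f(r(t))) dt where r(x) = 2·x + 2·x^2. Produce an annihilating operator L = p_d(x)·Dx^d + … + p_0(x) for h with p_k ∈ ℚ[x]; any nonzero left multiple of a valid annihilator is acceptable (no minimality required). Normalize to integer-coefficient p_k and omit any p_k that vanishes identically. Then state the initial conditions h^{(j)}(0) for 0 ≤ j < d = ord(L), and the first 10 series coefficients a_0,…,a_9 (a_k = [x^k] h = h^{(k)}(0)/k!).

f: a_k = 2, 0, -9, 0, 27/4, 0, -81/40, 0, 729/2240, 0, …
L₀ from L_f via x↦r, Dx↦r'^{-1}Dx.
∫: right-multiply L₀ by Dx.
L = (36 + 216·x + 432·x^2 + 288·x^3)·Dx - 2·Dx^2 + (1 + 2·x)·Dx^3  (order 3).
h: a_k = 0, 2, 0, -12, -18, 72/5, 72, 2592/35, -216/5, -6816/35, …
ICs: h(0) = 0, h′(0) = 2, h′′(0) = 0.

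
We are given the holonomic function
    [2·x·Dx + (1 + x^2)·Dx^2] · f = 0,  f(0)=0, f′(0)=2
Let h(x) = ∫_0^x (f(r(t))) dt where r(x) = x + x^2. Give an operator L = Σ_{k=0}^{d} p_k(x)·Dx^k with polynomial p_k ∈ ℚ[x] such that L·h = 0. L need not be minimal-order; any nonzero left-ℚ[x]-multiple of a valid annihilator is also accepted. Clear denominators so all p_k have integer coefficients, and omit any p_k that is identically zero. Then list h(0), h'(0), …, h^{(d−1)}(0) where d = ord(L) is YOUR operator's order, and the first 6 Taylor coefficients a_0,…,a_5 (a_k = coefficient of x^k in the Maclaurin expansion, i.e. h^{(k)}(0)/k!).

f: a_k = 0, 2, 0, -2/3, 0, 2/5, …
f∘r: x↦r, Dx↦Dx/r' in L_f ⇒ L₀.
Integrate: L := L₀·Dx.
L = (-2 + 2·x + 8·x^2 + 12·x^3 + 6·x^4)·Dx^2 + (1 + 2·x + x^2 + 4·x^3 + 5·x^4 + 2·x^5)·Dx^3  (order 3).
h: a_k = 0, 0, 1, 2/3, -1/6, -2/5, …
ICs: h(0) = 0, h′(0) = 0, h′′(0) = 2.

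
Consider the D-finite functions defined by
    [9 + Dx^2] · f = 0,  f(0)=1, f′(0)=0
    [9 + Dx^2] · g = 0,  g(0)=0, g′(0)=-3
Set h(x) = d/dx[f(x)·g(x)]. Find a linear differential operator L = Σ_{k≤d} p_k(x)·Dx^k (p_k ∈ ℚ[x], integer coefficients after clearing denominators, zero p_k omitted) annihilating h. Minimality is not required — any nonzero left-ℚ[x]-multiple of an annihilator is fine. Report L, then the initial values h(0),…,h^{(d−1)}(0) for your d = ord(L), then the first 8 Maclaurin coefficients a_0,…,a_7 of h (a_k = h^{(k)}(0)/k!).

L = 36 + Dx^2  (order 2).
h: a_k = -3, 0, 54, 0, -162, 0, 972/5, 0, …
ICs: h(0) = -3, h′(0) = 0.

f: a_k = 1, 0, -9/2, 0, 27/8, 0, -81/80, 0, …
g: a_k = 0, -3, 0, 9/2, 0, -81/40, 0, 243/560, …
Product ⇒ symmetric product L₀, ord ≤ 4.
h=h₀': d/dx-closure on L₀ ⇒ L.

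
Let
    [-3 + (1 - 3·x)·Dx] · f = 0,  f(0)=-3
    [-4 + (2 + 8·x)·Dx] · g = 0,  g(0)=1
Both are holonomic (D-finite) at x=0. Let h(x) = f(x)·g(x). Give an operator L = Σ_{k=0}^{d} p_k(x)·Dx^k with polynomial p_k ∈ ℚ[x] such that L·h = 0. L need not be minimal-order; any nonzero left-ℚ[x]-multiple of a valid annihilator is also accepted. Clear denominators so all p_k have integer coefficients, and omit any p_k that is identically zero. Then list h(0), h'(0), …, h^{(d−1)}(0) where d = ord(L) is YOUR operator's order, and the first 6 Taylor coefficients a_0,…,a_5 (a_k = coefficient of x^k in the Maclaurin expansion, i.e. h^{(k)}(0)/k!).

f: a_k = -3, -9, -27, -81, -243, -729, …
g: a_k = 1, 2, -2, 4, -10, 28, …
h₀=f·g: eliminate ⇒ L₀, order ≤ 1·1.
L = (5 + 6·x) + (-1 - x + 12·x^2)·Dx  (order 1).
h: a_k = -3, -15, -39, -129, -357, -1155, …
ICs: h(0) = -3.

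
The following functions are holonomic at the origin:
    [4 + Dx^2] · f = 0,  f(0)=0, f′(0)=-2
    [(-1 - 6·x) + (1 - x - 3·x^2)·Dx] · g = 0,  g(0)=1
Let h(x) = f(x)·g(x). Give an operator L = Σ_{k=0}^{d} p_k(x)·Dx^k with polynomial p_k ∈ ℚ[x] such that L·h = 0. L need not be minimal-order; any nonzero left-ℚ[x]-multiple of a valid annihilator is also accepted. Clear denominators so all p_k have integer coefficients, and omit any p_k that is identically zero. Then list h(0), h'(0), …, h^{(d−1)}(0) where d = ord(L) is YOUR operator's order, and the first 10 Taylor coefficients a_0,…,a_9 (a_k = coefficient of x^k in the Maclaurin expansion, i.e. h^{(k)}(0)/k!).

f: a_k = 0, -2, 0, 4/3, 0, -4/15, 0, 8/315, 0, -4/2835, …
g: a_k = 1, 1, 4, 7, 19, 40, 97, 217, 508, 1159, …
f·g: L₀ = L_f ⊗_s L_g, ord ≤ 2·1.
L = (2 + 4·x + 12·x^2) + (2 + 12·x)·Dx + (-1 + x + 3·x^2)·Dx^2  (order 2).
h: a_k = 0, -2, -2, -20/3, -38/3, -494/15, -1064/15, -53458/315, -24098/63, -505556/567, …
ICs: h(0) = 0, h′(0) = -2.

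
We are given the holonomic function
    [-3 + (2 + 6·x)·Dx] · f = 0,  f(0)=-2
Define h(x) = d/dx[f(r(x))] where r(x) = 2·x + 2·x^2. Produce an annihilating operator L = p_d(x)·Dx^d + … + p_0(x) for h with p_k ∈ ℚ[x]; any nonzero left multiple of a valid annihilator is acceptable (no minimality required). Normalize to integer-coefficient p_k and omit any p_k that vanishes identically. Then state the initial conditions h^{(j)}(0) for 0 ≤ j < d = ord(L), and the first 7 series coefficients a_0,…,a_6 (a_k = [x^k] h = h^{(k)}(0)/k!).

f: a_k = -2, -3, 9/4, -27/8, 405/64, -1701/128, 15309/512, …
Substitute x→r, Dx→(1/r')Dx; clear ⇒ L₀.
h₀' ⇒ L via d/dx closure of L₀.
L = -1 + (-1 - 8·x - 18·x^2 - 12·x^3)·Dx  (order 1).
h: a_k = -6, 6, -27, 117, -2025/4, 8829/4, -77679/8, …
ICs: h(0) = -6.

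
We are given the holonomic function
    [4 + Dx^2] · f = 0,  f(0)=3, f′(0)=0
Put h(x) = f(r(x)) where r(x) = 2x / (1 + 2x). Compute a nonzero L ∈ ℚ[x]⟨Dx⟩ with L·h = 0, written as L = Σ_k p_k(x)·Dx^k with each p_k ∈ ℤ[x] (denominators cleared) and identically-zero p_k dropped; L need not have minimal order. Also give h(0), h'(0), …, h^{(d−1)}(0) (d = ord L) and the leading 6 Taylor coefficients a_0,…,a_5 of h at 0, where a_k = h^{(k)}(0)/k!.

L = 16 + (4 + 24·x + 48·x^2 + 32·x^3)·Dx + (1 + 8·x + 24·x^2 + 32·x^3 + 16·x^4)·Dx^2  (order 2).
h: a_k = 3, 0, -24, 96, -256, 512, …
ICs: h(0) = 3, h′(0) = 0.

f: a_k = 3, 0, -6, 0, 2, 0, …
Substitute x→r, Dx→(1/r')Dx; clear ⇒ L₀.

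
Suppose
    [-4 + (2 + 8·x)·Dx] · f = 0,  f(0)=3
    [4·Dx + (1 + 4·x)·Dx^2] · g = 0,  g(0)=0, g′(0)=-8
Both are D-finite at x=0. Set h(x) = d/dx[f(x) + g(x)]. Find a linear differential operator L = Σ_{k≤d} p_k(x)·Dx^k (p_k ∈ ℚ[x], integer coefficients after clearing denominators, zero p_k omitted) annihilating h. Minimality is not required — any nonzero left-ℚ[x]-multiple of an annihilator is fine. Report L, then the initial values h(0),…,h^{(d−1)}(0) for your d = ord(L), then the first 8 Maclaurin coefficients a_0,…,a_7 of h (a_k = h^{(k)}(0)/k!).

L = 8 + (10 + 40·x)·Dx + (1 + 8·x + 16·x^2)·Dx^2  (order 2).
h: a_k = -2, 20, -92, 392, -1628, 6680, -27224, 110480, …
ICs: h(0) = -2, h′(0) = 20.

f: a_k = 3, 6, -6, 12, -30, 84, -252, 792, …
g: a_k = 0, -8, 16, -128/3, 128, -2048/5, 4096/3, -32768/7, …
f+g: L₀ = lclm(L_f,L_g), ord ≤ 1+2.
h₀' ⇒ L via d/dx closure of L₀.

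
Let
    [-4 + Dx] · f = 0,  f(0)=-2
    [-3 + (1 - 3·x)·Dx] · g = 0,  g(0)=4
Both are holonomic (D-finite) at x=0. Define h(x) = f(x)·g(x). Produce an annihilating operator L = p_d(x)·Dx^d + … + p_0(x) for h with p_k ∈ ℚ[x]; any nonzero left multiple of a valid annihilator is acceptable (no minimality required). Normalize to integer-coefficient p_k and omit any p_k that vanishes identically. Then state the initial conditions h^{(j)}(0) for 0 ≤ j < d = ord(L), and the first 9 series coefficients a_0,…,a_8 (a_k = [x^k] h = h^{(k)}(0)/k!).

L = (7 - 12·x) + (-1 + 3·x)·Dx  (order 1).
h: a_k = -8, -56, -232, -2344/3, -7288/3, -110344/15, -995144/45, -20906216/315, -8960392/45, …
ICs: h(0) = -8.

f: a_k = -2, -8, -16, -64/3, -64/3, -256/15, -512/45, -2048/315, -1024/315, …
g: a_k = 4, 12, 36, 108, 324, 972, 2916, 8748, 26244, …
L₀ := L_f ⊗_s L_g (sym. prod.), ord ≤ 1.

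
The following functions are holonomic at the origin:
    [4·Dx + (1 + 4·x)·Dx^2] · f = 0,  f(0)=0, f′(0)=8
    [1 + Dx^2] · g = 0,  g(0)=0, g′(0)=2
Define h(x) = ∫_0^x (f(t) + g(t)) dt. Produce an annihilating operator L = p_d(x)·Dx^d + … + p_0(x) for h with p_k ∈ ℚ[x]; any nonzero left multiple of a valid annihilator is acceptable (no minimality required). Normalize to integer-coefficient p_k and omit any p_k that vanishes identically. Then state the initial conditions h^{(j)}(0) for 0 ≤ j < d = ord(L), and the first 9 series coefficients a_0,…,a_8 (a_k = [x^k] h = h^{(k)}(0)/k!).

L = (388 + 32·x + 64·x^2)·Dx^2 + (33 + 140·x + 48·x^2 + 64·x^3)·Dx^3 + (388 + 32·x + 64·x^2)·Dx^4 + (33 + 140·x + 48·x^2 + 64·x^3)·Dx^5  (order 5).
h: a_k = 0, 0, 5, -16/3, 127/12, -128/5, 24577/360, -4096/21, 11796479/20160, …
ICs: h(0) = 0, h′(0) = 0, h′′(0) = 10, h′′′(0) = -32, h′′′′(0) = 254.

f: a_k = 0, 8, -16, 128/3, -128, 2048/5, -4096/3, 32768/7, -16384, …
g: a_k = 0, 2, 0, -1/3, 0, 1/60, 0, -1/2520, 0, …
L₀ := lclm(L_f,L_g); ord L₀ ≤ 2+2.
Integrate: L := L₀·Dx.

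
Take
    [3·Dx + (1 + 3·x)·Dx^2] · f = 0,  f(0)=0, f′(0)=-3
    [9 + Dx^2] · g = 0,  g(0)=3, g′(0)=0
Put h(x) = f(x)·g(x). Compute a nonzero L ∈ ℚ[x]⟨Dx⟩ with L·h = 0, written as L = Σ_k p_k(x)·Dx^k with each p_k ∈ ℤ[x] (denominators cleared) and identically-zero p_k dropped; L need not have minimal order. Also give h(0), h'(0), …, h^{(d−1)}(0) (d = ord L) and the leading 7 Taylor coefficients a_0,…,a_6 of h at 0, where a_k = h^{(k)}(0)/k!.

L = (-81 + 486·x + 4617·x^2 + 11664·x^3 + 8748·x^4) + (36 + 540·x + 1944·x^2 + 1944·x^3)·Dx + (180·x + 1134·x^2 + 2592·x^3 + 1944·x^4)·Dx^2 + (4 + 60·x + 216·x^2 + 216·x^3)·Dx^3 + (1 + 14·x + 69·x^2 + 144·x^3 + 108·x^4)·Dx^4  (order 4).
h: a_k = 0, -9, 27/2, 27/2, 0, -2187/40, 2187/16, …
ICs: h(0) = 0, h′(0) = -9, h′′(0) = 27, h′′′(0) = 81.

f: a_k = 0, -3, 9/2, -9, 81/4, -243/5, 243/2, …
g: a_k = 3, 0, -27/2, 0, 81/8, 0, -243/80, …
h₀=f·g: eliminate ⇒ L₀, order ≤ 2·2.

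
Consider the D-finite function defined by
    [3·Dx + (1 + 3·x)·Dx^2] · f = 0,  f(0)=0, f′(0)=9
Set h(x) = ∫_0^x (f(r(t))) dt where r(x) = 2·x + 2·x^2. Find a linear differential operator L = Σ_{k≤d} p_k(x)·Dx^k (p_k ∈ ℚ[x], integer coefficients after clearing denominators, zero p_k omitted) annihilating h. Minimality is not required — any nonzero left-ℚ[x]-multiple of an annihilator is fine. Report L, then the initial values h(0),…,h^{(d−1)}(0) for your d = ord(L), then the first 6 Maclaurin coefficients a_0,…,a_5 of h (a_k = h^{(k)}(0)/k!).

L = (4 + 12·x + 12·x^2)·Dx^2 + (1 + 8·x + 18·x^2 + 12·x^3)·Dx^3  (order 3).
h: a_k = 0, 0, 9, -12, 27, -378/5, …
ICs: h(0) = 0, h′(0) = 0, h′′(0) = 18.

f: a_k = 0, 9, -27/2, 27, -243/4, 729/5, …
f∘r: x↦r, Dx↦Dx/r' in L_f ⇒ L₀.
Integrate: L := L₀·Dx.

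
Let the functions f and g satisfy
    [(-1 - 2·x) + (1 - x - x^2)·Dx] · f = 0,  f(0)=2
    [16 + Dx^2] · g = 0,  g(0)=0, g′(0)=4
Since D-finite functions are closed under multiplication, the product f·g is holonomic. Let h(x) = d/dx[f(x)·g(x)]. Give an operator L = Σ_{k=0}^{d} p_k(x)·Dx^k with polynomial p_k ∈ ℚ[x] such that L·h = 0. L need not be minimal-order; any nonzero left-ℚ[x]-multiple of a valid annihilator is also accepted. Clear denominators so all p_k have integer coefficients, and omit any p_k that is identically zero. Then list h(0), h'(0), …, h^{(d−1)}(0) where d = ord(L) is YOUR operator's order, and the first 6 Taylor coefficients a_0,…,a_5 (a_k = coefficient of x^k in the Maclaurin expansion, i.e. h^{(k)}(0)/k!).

f: a_k = 2, 2, 4, 6, 10, 16, …
g: a_k = 0, 4, 0, -32/3, 0, 128/15, …
Sym-product of L_f,L_g gives L₀ (≤ ord 2).
h₀' ⇒ L via d/dx closure of L₀.
L = (54 - 256·x - 128·x^2 + 256·x^3 + 128·x^4) + (-13 - 10·x + 48·x^2 + 32·x^3)·Dx + (7 - 15·x - 7·x^2 + 16·x^3 + 8·x^4)·Dx^2  (order 2).
h: a_k = 8, 16, -16, 32/3, 72, 512/5, …
ICs: h(0) = 8, h′(0) = 16.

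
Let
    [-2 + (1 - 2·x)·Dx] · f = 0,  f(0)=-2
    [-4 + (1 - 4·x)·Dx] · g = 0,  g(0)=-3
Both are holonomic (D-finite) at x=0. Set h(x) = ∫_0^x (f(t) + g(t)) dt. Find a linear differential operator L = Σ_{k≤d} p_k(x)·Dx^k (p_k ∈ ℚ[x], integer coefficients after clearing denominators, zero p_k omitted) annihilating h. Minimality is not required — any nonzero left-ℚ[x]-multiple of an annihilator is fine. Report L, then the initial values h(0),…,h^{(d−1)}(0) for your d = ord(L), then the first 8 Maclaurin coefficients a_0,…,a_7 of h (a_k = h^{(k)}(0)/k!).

L = -16·Dx + (12 - 32·x)·Dx^2 + (-1 + 6·x - 8·x^2)·Dx^3  (order 3).
h: a_k = 0, -5, -8, -56/3, -52, -160, -1568/3, -12416/7, …
ICs: h(0) = 0, h′(0) = -5, h′′(0) = -16.

f: a_k = -2, -4, -8, -16, -32, -64, -128, -256, …
g: a_k = -3, -12, -48, -192, -768, -3072, -12288, -49152, …
Sum ⇒ L₀ = lclm(L_f,L_g) in ℚ(x)⟨Dx⟩.
h=∫h₀ ⇒ L = L₀·Dx.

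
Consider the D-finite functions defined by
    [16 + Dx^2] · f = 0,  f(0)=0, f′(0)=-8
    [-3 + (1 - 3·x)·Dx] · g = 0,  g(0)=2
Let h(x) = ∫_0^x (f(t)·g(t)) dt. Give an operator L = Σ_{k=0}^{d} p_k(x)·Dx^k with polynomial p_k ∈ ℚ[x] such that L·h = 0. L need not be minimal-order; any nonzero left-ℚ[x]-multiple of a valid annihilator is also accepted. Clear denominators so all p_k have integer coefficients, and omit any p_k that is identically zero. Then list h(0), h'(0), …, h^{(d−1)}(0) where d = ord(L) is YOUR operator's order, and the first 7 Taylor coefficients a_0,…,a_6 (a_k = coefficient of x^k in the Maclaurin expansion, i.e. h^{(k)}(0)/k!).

L = (-16 + 48·x)·Dx + 6·Dx^2 + (-1 + 3·x)·Dx^3  (order 3).
h: a_k = 0, 0, -8, -16, -76/3, -304/5, -7096/45, …
ICs: h(0) = 0, h′(0) = 0, h′′(0) = -16.

f: a_k = 0, -8, 0, 64/3, 0, -256/15, 0, …
g: a_k = 2, 6, 18, 54, 162, 486, 1458, …
Product ⇒ symmetric product L₀, ord ≤ 2.
h=∫₀ˣh₀: take L = L₀·Dx.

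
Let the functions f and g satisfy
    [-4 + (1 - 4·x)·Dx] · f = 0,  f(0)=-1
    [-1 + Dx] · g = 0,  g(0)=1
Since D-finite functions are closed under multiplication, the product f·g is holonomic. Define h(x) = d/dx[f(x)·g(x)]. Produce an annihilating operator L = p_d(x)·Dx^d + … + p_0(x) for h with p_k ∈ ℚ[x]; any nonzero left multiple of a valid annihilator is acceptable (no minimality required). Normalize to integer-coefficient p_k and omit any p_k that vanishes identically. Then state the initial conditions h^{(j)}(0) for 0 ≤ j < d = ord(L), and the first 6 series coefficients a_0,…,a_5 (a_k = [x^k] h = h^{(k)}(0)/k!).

f: a_k = -1, -4, -16, -64, -256, -1024, …
g: a_k = 1, 1, 1/2, 1/6, 1/24, 1/120, …
Product ⇒ symmetric product L₀, ord ≤ 1.
h=h₀': d/dx-closure on L₀ ⇒ L.
L = (41 - 40·x + 16·x^2) + (-5 + 24·x - 16·x^2)·Dx  (order 1).
h: a_k = -5, -41, -493/2, -7889/6, -157781/24, -757349/24, …
ICs: h(0) = -5.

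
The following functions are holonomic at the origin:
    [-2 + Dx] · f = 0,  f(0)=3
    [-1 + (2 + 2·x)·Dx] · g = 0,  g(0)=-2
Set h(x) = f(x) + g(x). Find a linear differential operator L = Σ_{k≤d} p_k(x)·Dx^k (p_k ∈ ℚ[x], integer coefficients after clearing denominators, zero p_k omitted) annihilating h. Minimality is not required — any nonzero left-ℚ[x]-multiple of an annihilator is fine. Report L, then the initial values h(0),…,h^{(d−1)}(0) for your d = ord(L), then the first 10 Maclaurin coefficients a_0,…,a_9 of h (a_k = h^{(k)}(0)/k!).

L = (10 + 8·x) + (-17 - 32·x - 16·x^2)·Dx + (6 + 14·x + 8·x^2)·Dx^2  (order 2).
h: a_k = 1, 5, 25/4, 31/8, 133/64, 477/640, 2363/7680, 4727/107520, 77813/1720320, -544603/30965760, …
ICs: h(0) = 1, h′(0) = 5.

f: a_k = 3, 6, 6, 4, 2, 4/5, 4/15, 8/105, 2/105, 4/945, …
g: a_k = -2, -1, 1/4, -1/8, 5/64, -7/128, 21/512, -33/1024, 429/16384, -715/32768, …
f+g: L₀ = lclm(L_f,L_g), ord ≤ 1+1.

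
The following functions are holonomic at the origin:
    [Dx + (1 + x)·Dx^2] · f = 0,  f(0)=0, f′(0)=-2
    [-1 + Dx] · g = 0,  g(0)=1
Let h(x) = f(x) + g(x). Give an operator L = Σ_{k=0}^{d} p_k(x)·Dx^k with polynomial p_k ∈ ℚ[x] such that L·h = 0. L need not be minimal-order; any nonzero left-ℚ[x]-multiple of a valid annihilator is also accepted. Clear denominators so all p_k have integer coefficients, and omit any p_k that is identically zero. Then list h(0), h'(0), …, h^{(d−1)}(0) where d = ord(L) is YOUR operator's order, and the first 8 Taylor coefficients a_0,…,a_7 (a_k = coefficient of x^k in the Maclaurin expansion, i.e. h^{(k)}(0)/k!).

L = (-3 - x)·Dx + (1 - 2·x - x^2)·Dx^2 + (2 + 3·x + x^2)·Dx^3  (order 3).
h: a_k = 1, -1, 3/2, -1/2, 13/24, -47/120, 241/720, -1439/5040, …
ICs: h(0) = 1, h′(0) = -1, h′′(0) = 3.

f: a_k = 0, -2, 1, -2/3, 1/2, -2/5, 1/3, -2/7, …
g: a_k = 1, 1, 1/2, 1/6, 1/24, 1/120, 1/720, 1/5040, …
Weyl lclm of L_f,L_g ⇒ L₀ (ord ≤ 3).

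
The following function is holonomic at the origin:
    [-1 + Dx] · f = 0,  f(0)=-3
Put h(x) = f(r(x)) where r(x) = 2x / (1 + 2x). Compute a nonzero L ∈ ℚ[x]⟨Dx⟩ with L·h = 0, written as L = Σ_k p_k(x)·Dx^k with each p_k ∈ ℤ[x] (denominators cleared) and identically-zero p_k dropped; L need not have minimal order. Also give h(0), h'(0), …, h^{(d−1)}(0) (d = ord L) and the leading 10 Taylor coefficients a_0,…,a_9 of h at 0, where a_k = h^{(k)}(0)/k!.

L = -2 + (1 + 4·x + 4·x^2)·Dx  (order 1).
h: a_k = -3, -6, 6, -4, -2, 76/5, -604/15, 8728/105, -15682/105, 226076/945, …
ICs: h(0) = -3.

f: a_k = -3, -3, -3/2, -1/2, -1/8, -1/40, -1/240, -1/1680, -1/13440, -1/120960, …
h₀=f(r): pull back L_f along r ⇒ L₀.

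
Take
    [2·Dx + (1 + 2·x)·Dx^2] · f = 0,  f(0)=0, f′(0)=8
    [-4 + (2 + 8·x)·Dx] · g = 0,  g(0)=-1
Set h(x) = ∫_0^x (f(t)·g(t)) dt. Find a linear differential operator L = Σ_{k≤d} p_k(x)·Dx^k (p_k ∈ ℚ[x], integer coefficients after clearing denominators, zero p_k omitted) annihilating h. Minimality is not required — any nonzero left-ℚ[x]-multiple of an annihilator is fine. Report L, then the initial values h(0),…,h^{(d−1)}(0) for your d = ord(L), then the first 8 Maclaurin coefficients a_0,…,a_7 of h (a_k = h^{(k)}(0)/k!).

f: a_k = 0, 8, -8, 32/3, -16, 128/5, -128/3, 512/7, …
g: a_k = -1, -2, 2, -4, 10, -28, 84, -264, …
L₀ := L_f ⊗_s L_g (sym. prod.), ord ≤ 2.
Integrate: L := L₀·Dx.
L = (8 + 8·x)·Dx + (-2 - 8·x)·Dx^2 + (1 + 10·x + 32·x^2 + 32·x^3)·Dx^3  (order 3).
h: a_k = 0, 0, -4, -8/3, 16/3, -32/3, 1048/45, -1936/35, …
ICs: h(0) = 0, h′(0) = 0, h′′(0) = -8.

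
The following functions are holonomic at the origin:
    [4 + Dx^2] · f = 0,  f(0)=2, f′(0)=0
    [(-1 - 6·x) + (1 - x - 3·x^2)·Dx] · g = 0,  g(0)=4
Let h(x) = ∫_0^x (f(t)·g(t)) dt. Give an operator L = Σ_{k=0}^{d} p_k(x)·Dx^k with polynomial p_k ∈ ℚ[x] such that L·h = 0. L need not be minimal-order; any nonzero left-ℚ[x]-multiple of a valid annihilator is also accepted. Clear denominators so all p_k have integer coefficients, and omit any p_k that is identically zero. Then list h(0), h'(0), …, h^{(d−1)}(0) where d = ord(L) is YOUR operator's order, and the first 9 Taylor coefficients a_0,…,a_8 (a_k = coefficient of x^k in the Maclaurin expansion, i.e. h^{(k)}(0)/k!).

L = (2 + 4·x + 12·x^2)·Dx + (2 + 12·x)·Dx^2 + (-1 + x + 3·x^2)·Dx^3  (order 3).
h: a_k = 0, 8, 4, 16/3, 10, 56/3, 320/9, 22168/315, 6371/45, …
ICs: h(0) = 0, h′(0) = 8, h′′(0) = 8.

f: a_k = 2, 0, -4, 0, 4/3, 0, -8/45, 0, 4/315, …
g: a_k = 4, 4, 16, 28, 76, 160, 388, 868, 2032, …
h₀=f·g: eliminate ⇒ L₀, order ≤ 2·1.
∫: right-multiply L₀ by Dx.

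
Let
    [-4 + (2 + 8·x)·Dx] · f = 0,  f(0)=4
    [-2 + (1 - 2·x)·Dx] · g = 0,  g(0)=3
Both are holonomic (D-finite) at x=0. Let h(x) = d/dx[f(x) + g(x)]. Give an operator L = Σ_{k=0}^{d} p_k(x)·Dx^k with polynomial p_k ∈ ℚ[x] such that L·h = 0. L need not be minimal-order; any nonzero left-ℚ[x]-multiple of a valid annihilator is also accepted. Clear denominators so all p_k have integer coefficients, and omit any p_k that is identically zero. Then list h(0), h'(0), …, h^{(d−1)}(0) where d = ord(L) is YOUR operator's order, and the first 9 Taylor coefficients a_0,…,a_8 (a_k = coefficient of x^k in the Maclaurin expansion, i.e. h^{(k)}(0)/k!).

f: a_k = 4, 8, -8, 16, -40, 112, -336, 1056, -3432, …
g: a_k = 3, 6, 12, 24, 48, 96, 192, 384, 768, …
f+g: L₀ = lclm(L_f,L_g), ord ≤ 1+1.
Differentiate: ansatz ord ≤ ord L₀ ⇒ L.
L = (-16 - 16·x) + (-2 - 40·x - 56·x^2)·Dx + (1 + 4·x - 4·x^2 - 16·x^3)·Dx^2  (order 2).
h: a_k = 14, 8, 120, 32, 1040, -864, 10080, -21312, 116784, …
ICs: h(0) = 14, h′(0) = 8.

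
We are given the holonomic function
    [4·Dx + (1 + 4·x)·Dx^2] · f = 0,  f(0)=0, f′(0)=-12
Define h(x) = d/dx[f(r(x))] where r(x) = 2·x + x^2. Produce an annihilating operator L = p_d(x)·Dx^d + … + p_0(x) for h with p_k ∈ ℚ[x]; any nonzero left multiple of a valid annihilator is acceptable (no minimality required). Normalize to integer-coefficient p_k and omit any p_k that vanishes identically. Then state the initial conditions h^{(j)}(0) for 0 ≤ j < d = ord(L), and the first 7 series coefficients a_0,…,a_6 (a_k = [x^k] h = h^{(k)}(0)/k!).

f: a_k = 0, -12, 24, -64, 192, -3072/5, 2048, …
Change of var in L_f (x↦r) gives L₀.
h₀' ⇒ L via d/dx closure of L₀.
L = (7 + 8·x + 4·x^2) + (1 + 9·x + 12·x^2 + 4·x^3)·Dx  (order 1).
h: a_k = -24, 168, -1248, 9312, -69504, 518784, -3872256, …
ICs: h(0) = -24.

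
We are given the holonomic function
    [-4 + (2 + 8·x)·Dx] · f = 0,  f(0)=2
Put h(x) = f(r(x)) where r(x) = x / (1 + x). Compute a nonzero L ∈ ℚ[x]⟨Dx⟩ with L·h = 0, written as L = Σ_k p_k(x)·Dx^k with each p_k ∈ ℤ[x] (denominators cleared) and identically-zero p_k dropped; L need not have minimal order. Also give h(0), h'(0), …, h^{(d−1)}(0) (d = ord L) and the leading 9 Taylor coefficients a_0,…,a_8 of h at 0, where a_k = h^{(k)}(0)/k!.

f: a_k = 2, 4, -4, 8, -20, 56, -168, 528, -1716, …
L₀ from L_f via x↦r, Dx↦r'^{-1}Dx.
L = -2 + (1 + 6·x + 5·x^2)·Dx  (order 1).
h: a_k = 2, 4, -8, 20, -60, 204, -752, 2924, -11800, …
ICs: h(0) = 2.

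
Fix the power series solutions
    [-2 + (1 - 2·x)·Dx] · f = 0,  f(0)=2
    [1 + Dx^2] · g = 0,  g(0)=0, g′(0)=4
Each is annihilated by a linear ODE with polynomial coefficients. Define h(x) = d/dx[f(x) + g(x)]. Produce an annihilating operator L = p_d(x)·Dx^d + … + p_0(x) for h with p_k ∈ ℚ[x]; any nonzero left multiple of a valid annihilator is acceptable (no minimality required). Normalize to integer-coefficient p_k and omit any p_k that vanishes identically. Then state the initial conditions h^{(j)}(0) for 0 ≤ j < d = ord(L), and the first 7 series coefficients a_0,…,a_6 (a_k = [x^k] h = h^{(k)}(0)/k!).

L = (196 - 16·x + 16·x^2) + (-25 + 54·x - 12·x^2 + 8·x^3)·Dx + (196 - 16·x + 16·x^2)·Dx^2 + (-25 + 54·x - 12·x^2 + 8·x^3)·Dx^3  (order 3).
h: a_k = 8, 16, 46, 128, 1921/6, 768, 322559/180, …
ICs: h(0) = 8, h′(0) = 16, h′′(0) = 92.

f: a_k = 2, 4, 8, 16, 32, 64, 128, …
g: a_k = 0, 4, 0, -2/3, 0, 1/30, 0, …
f+g: L₀ = lclm(L_f,L_g), ord ≤ 1+2.
h₀' ⇒ L via d/dx closure of L₀.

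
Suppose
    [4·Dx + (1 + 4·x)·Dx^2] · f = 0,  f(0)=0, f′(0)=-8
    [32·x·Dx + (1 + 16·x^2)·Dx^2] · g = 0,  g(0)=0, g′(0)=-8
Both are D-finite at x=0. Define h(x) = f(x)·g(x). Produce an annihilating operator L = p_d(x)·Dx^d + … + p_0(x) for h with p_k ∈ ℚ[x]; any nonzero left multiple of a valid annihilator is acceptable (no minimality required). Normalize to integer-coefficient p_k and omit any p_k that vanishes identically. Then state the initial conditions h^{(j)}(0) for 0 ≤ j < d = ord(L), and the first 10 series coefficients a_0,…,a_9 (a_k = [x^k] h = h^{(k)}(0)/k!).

L = (1536 + 11264·x + 81920·x^2 + 638976·x^3 + 1966080·x^4 + 3407872·x^5 + 4194304·x^7)·Dx + (288 + 7936·x + 78848·x^2 + 495616·x^3 + 2228224·x^4 + 6094848·x^5 + 9175040·x^6 + 3145728·x^7 + 14680064·x^8)·Dx^2 + (48 + 1024·x + 12288·x^2 + 79872·x^3 + 368640·x^4 + 1277952·x^5 + 3145728·x^6 + 4718592·x^7 + 3145728·x^8 + 8388608·x^9)·Dx^3 + (5 + 72·x + 592·x^2 + 3584·x^3 + 16896·x^4 + 61440·x^5 + 172032·x^6 + 393216·x^7 + 589824·x^8 + 524288·x^9 + 1048576·x^10)·Dx^4  (order 4).
h: a_k = 0, 0, 64, -128, 0, -1024/3, 212992/45, -180224/15, 0, -15859712/315, …
ICs: h(0) = 0, h′(0) = 0, h′′(0) = 128, h′′′(0) = -768.

f: a_k = 0, -8, 16, -128/3, 128, -2048/5, 4096/3, -32768/7, 16384, -524288/9, …
g: a_k = 0, -8, 0, 128/3, 0, -2048/5, 0, 32768/7, 0, -524288/9, …
Product ⇒ symmetric product L₀, ord ≤ 4.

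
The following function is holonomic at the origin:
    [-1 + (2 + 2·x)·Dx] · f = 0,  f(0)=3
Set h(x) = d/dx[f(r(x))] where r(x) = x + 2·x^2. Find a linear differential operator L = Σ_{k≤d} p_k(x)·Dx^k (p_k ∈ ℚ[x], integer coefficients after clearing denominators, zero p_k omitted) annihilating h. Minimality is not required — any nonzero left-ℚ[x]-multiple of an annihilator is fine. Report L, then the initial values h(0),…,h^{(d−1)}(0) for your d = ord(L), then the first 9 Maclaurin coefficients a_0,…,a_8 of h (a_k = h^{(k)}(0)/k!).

f: a_k = 3, 3/2, -3/8, 3/16, -15/128, 21/256, -63/1024, 99/2048, -1287/32768, …
Change of var in L_f (x↦r) gives L₀.
Differentiate: ansatz ord ≤ ord L₀ ⇒ L.
L = 7 + (-2 - 10·x - 12·x^2 - 16·x^3)·Dx  (order 1).
h: a_k = 3/2, 21/4, -63/16, -63/32, 1785/256, -1701/512, -16611/2048, 53529/4096, 108297/65536, …
ICs: h(0) = 3/2.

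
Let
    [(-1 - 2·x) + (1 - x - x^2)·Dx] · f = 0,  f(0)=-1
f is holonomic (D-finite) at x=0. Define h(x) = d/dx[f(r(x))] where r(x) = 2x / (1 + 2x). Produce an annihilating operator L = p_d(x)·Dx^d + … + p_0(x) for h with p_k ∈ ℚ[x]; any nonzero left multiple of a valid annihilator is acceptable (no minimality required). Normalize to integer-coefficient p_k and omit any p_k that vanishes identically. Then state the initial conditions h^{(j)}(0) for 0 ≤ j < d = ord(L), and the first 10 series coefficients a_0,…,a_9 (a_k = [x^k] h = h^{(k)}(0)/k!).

L = (4 + 24·x + 96·x^2 + 96·x^3) + (-1 - 10·x - 24·x^2 + 8·x^3 + 48·x^4)·Dx  (order 1).
h: a_k = -2, -8, 0, -64, 160, -768, 2688, -10240, 36864, -133120, …
ICs: h(0) = -2.

f: a_k = -1, -1, -2, -3, -5, -8, -13, -21, -34, -55, …
Change of var in L_f (x↦r) gives L₀.
h₀' ⇒ L via d/dx closure of L₀.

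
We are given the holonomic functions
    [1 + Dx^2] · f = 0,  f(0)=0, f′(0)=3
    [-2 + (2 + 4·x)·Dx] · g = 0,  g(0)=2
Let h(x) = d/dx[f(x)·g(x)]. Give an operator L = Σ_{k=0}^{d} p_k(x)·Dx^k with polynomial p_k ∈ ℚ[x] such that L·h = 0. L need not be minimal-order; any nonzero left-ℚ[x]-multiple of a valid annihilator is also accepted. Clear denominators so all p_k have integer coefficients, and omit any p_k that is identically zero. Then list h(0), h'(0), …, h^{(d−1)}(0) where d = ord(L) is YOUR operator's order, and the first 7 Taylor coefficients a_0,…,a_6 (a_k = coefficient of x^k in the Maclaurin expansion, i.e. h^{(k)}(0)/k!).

L = (2 + 12·x + 16·x^2 + 8·x^3 + 4·x^4) + (1 - 6·x^2 - 4·x^3)·Dx + (1 + 5·x + 9·x^2 + 8·x^3 + 4·x^4)·Dx^2  (order 2).
h: a_k = 6, 12, -12, 8, -16, 144/5, -764/15, …
ICs: h(0) = 6, h′(0) = 12.

f: a_k = 0, 3, 0, -1/2, 0, 1/40, 0, …
g: a_k = 2, 2, -1, 1, -5/4, 7/4, -21/8, …
Sym-product of L_f,L_g gives L₀ (≤ ord 2).
h=h₀': d/dx-closure on L₀ ⇒ L.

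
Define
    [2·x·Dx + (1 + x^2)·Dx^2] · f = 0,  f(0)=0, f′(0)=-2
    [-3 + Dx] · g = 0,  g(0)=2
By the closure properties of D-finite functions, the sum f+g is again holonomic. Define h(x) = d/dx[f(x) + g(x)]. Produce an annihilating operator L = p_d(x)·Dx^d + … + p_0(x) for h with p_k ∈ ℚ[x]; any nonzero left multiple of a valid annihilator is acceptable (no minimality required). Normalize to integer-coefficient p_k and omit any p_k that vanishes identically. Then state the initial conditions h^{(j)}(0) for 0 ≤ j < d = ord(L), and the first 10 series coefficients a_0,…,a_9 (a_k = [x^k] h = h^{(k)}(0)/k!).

L = (6 - 18·x - 18·x^2 - 18·x^3) + (-11 - 12·x^2 - 9·x^4)·Dx + (3 + 2·x + 6·x^2 + 2·x^3 + 3·x^4)·Dx^2  (order 2).
h: a_k = 4, 18, 29, 27, 73/4, 243/20, 323/40, 729/280, -2293/2240, 729/2240, …
ICs: h(0) = 4, h′(0) = 18.

f: a_k = 0, -2, 0, 2/3, 0, -2/5, 0, 2/7, 0, -2/9, …
g: a_k = 2, 6, 9, 9, 27/4, 81/20, 81/40, 243/280, 729/2240, 243/2240, …
h₀=f+g: left-lcm gives L₀, ord ≤ 3.
Derive L from L₀ (diff closure).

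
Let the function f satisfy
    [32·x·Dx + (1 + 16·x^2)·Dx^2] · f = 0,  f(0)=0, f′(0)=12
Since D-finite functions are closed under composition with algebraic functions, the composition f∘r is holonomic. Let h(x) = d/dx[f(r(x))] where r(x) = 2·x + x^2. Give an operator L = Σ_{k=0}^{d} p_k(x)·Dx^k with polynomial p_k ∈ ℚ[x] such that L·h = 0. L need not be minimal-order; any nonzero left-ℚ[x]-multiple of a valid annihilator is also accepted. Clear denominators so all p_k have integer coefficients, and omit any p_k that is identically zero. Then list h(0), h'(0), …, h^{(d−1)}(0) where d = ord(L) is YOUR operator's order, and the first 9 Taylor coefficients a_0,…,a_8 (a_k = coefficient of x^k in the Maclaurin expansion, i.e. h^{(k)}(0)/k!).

L = (-1 + 128·x + 256·x^2 + 192·x^3 + 48·x^4) + (1 + x + 64·x^2 + 128·x^3 + 80·x^4 + 16·x^5)·Dx  (order 1).
h: a_k = 24, 24, -1536, -3072, 96384, 294528, -5947392, -24969216, 360241152, …
ICs: h(0) = 24.

f: a_k = 0, 12, 0, -64, 0, 3072/5, 0, -49152/7, 0, …
Change of var in L_f (x↦r) gives L₀.
Derive L from L₀ (diff closure).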